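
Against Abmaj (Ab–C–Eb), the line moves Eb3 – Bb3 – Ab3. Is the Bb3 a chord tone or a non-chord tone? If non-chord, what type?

The harmony at that moment is Ab major triad (Ab, C, Eb); Bb3 is not a chord tone.
It is approached by leap up from Eb3 and left by step down to Ab3.
Leap in, step out — an appoggiatura.

Non-chord tone — an appoggiatura.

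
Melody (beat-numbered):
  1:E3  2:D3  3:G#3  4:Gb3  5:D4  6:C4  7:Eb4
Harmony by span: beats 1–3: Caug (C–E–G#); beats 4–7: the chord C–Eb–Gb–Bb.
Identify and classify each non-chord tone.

D3 (beat 2) — escape tone; D4 (beat 5) — appoggiatura.

The harmony at that moment is C augmented triad (C, E, G#); D3 is not a chord tone.
It is approached by step down from E3 and left by leap up to G#3.
Step in, leap out — an escape tone.
The harmony at that moment is C half-diminished seventh chord (C, Eb, Gb, Bb); D4 is not a chord tone.
It is approached by leap up from Gb3 and left by step down to C4.
Leap in, step out — an appoggiatura.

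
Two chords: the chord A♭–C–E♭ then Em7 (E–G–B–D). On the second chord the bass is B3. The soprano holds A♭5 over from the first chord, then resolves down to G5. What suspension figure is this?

At the second chord the bass is B3. The suspended A♭5 lies a seventh above the bass; after resolving down by step to G5, the interval above the bass becomes a sixth.
Suspension figures are named by those two intervals: 7–6.

7–6 suspension.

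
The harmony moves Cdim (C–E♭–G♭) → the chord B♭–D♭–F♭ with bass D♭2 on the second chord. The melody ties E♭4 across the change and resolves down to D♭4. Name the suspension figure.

At the second chord the bass is D♭2. The suspended E♭4 lies a ninth above the bass; after resolving down by step to D♭4, the interval above the bass becomes an octave.
Suspension figures are named by those two intervals: 9–8.

9–8 suspension.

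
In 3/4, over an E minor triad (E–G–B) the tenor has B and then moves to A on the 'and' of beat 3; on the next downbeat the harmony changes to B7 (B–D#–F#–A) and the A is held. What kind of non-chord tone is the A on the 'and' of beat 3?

Anticipation.

The harmony at that moment is E minor triad (E, G, B); A is not a chord tone.
It is approached by step down from B and then sustained as the same pitch into the next harmony.
Arriving early and becoming a chord tone when the harmony changes — an anticipation.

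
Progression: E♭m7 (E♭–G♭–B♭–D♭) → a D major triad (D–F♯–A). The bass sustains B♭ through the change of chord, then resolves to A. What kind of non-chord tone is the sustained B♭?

B♭ is a suspension.

The harmony at that moment is D major triad (D, F♯, A); B♭ is not a chord tone.
It is held over (the same pitch as the preceding B♭) and left by step down to A.
Held over from the previous chord and resolving down by step — a suspension.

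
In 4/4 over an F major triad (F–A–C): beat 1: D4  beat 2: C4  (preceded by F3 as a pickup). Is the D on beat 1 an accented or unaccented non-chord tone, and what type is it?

Accented appoggiatura.

The harmony at that moment is F major triad (F, A, C); D4 is not a chord tone.
It is approached by leap up from F3 and left by step down to C4.
Leap in, step out — an appoggiatura.
It falls on the downbeat, so it is accented.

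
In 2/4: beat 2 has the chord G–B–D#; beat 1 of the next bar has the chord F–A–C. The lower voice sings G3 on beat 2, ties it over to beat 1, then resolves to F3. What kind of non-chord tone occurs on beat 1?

Suspension.

The harmony at that moment is F major triad (F, A, C); G3 is not a chord tone.
It is held over (the same pitch as the preceding G3) and left by step down to F3.
Held over from the previous chord and resolving down by step — a suspension.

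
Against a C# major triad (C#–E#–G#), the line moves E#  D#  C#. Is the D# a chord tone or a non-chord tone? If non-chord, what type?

The harmony at that moment is C# major triad (C#, E#, G#); D# is not a chord tone.
It is approached by step down from E# and left by step down to C#.
Step in, step out in the same direction — a passing tone.

Non-chord tone — a passing tone.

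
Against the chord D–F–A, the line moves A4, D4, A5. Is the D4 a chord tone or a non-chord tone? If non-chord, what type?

Chord tone (the root of D minor triad).

D minor triad contains D, F, A; D is the root, so it is a chord tone.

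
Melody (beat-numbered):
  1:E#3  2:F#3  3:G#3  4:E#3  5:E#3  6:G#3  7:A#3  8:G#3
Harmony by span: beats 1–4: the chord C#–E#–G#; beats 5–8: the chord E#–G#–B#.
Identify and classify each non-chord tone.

F#3 (beat 2) — passing tone; A#3 (beat 7) — neighbor tone.

The harmony at that moment is C# major triad (C#, E#, G#); F#3 is not a chord tone.
It is approached by step up from E#3 and left by step up to G#3.
Step in, step out in the same direction — a passing tone.
The harmony at that moment is E# minor triad (E#, G#, B#); A#3 is not a chord tone.
It is approached by step up from G#3 and left by step down to G#3.
Step away and step back to the same note — a neighbor tone (upper neighbor).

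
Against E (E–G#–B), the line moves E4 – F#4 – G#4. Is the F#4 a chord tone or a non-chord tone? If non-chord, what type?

Non-chord tone — a passing tone.

The harmony at that moment is E major triad (E, G#, B); F#4 is not a chord tone.
It is approached by step up from E4 and left by step up to G#4.
Step in, step out in the same direction — a passing tone.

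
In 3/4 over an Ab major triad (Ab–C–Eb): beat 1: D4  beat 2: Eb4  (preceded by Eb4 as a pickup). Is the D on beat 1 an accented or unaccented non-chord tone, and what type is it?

The harmony at that moment is Ab major triad (Ab, C, Eb); D4 is not a chord tone.
It is approached by step down from Eb4 and left by step up to Eb4.
Step away and step back to the same note — a neighbor tone (lower neighbor).
It falls on the downbeat, so it is accented.

Accented neighbor tone.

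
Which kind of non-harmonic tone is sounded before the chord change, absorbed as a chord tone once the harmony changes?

Approach: ahead of the chord change (typically by step), so it is dissonant against the current harmony. Departure: none — the same pitch is restated or held and is a chord tone of the new harmony.
Dissonant first, consonant once the harmony catches up: the note simply arrives early — an anticipation. (The reverse timing, consonant first and dissonant after the change, would be a suspension or retardation.)

Anticipation.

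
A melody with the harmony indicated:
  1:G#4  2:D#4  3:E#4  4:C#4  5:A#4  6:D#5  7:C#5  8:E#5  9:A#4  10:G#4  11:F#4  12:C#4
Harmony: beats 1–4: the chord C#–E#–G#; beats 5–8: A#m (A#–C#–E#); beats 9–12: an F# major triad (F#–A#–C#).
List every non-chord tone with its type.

The harmony at that moment is C# major triad (C#, E#, G#); D#4 is not a chord tone.
It is approached by leap down from G#4 and left by step up to E#4.
Leap in, step out — an appoggiatura.
The harmony at that moment is A# minor triad (A#, C#, E#); D#5 is not a chord tone.
It is approached by leap up from A#4 and left by step down to C#5.
Leap in, step out — an appoggiatura.
The harmony at that moment is F# major triad (F#, A#, C#); G#4 is not a chord tone.
It is approached by step down from A#4 and left by step down to F#4.
Step in, step out in the same direction — a passing tone.

D#4 (beat 2) — appoggiatura; D#5 (beat 6) — appoggiatura; G#4 (beat 10) — passing tone.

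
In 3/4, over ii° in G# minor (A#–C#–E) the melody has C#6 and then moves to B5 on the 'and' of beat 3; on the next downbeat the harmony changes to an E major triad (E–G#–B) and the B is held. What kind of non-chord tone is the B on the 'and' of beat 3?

The harmony at that moment is A# diminished triad (A#, C#, E); B5 is not a chord tone.
It is approached by step down from C#6 and then sustained as the same pitch into the next harmony.
Arriving early and becoming a chord tone when the harmony changes — an anticipation.

Anticipation.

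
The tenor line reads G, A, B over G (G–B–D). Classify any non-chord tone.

The harmony at that moment is G major triad (G, B, D); A is not a chord tone.
It is approached by step up from G and left by step up to B.
Step in, step out in the same direction — a passing tone.

A is a passing tone.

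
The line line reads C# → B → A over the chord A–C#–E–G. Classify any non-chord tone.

The harmony at that moment is A dominant seventh chord (A, C#, E, G); B is not a chord tone.
It is approached by step down from C# and left by step down to A.
Step in, step out in the same direction — a passing tone.

B is a passing tone.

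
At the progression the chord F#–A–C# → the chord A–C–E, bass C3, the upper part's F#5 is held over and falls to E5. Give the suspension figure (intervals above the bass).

4–3 suspension.

At the second chord the bass is C3. The suspended F#5 lies a fourth above the bass; after resolving down by step to E5, the interval above the bass becomes a third.
Suspension figures are named by those two intervals: 4–3.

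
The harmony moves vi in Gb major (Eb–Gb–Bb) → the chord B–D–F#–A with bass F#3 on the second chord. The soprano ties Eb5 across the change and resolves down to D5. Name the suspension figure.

At the second chord the bass is F#3. The suspended Eb5 lies a seventh above the bass; after resolving down by step to D5, the interval above the bass becomes a sixth.
Suspension figures are named by those two intervals: 7–6.

7–6 suspension.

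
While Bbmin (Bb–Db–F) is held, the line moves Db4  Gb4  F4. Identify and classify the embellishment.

The harmony at that moment is Bb minor triad (Bb, Db, F); Gb4 is not a chord tone.
It is approached by leap up from Db4 and left by step down to F4.
Leap in, step out — an appoggiatura.

Gb4 is an appoggiatura.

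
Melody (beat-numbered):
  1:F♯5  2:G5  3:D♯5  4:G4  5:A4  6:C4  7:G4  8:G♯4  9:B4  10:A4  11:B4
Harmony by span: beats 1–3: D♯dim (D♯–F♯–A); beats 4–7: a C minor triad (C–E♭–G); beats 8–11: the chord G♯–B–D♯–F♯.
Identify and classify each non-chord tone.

The harmony at that moment is D♯ diminished triad (D♯, F♯, A); G5 is not a chord tone.
It is approached by step up from F♯5 and left by leap down to D♯5.
Step in, leap out — an escape tone.
The harmony at that moment is C minor triad (C, E♭, G); A4 is not a chord tone.
It is approached by step up from G4 and left by leap down to C4.
Step in, leap out — an escape tone.
The harmony at that moment is G♯ minor seventh chord (G♯, B, D♯, F♯); A4 is not a chord tone.
It is approached by step down from B4 and left by step up to B4.
Step away and step back to the same note — a neighbor tone (lower neighbor).

G5 (beat 2) — escape tone; A4 (beat 5) — escape tone; A4 (beat 10) — neighbor tone.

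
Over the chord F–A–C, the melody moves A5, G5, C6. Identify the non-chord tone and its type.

G5 is an escape tone.

The harmony at that moment is F major triad (F, A, C); G5 is not a chord tone.
It is approached by step down from A5 and left by leap up to C6.
Step in, leap out — an escape tone.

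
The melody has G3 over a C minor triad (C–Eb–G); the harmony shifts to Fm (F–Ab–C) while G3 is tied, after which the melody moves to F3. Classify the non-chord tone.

The harmony at that moment is F minor triad (F, Ab, C); G3 is not a chord tone.
It is held over (the same pitch as the preceding G3) and left by step down to F3.
Held over from the previous chord and resolving down by step — a suspension.

G3 is a suspension.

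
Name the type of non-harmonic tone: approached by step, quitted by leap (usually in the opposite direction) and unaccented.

Escape tone.

Approach: by step. Departure: by leap. Metric position: weak.
Step in, leap out, from a weak position — an escape tone (échappée). (It is the mirror image of the appoggiatura, which leaps in and steps out on a strong beat.)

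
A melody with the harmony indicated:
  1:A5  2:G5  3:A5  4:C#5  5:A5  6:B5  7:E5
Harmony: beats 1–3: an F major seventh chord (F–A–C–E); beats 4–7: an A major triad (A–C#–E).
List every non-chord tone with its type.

G5 (beat 2) — neighbor tone; B5 (beat 6) — escape tone.

The harmony at that moment is F major seventh chord (F, A, C, E); G5 is not a chord tone.
It is approached by step down from A5 and left by step up to A5.
Step away and step back to the same note — a neighbor tone (lower neighbor).
The harmony at that moment is A major triad (A, C#, E); B5 is not a chord tone.
It is approached by step up from A5 and left by leap down to E5.
Step in, leap out — an escape tone.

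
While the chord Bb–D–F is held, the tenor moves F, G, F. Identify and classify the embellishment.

The harmony at that moment is Bb major triad (Bb, D, F); G is not a chord tone.
It is approached by step up from F and left by step down to F.
Step away and step back to the same note — a neighbor tone (upper neighbor).

G is a neighbor tone.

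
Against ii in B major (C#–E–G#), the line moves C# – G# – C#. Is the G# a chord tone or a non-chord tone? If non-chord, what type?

Chord tone (the fifth of C# minor triad).

C# minor triad contains C#, E, G#; G# is the fifth, so it is a chord tone.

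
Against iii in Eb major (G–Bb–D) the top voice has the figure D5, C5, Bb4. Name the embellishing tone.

The harmony at that moment is G minor triad (G, Bb, D); C5 is not a chord tone.
It is approached by step down from D5 and left by step down to Bb4.
Step in, step out in the same direction — a passing tone.

C5 is a passing tone.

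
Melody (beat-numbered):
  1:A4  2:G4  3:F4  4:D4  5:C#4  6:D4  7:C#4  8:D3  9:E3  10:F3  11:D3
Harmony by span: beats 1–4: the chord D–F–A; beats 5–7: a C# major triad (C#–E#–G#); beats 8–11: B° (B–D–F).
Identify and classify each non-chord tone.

The harmony at that moment is D minor triad (D, F, A); G4 is not a chord tone.
It is approached by step down from A4 and left by step down to F4.
Step in, step out in the same direction — a passing tone.
The harmony at that moment is C# major triad (C#, E#, G#); D4 is not a chord tone.
It is approached by step up from C#4 and left by step down to C#4.
Step away and step back to the same note — a neighbor tone (upper neighbor).
The harmony at that moment is B diminished triad (B, D, F); E3 is not a chord tone.
It is approached by step up from D3 and left by step up to F3.
Step in, step out in the same direction — a passing tone.

G4 (beat 2) — passing tone; D4 (beat 6) — neighbor tone; E3 (beat 9) — passing tone.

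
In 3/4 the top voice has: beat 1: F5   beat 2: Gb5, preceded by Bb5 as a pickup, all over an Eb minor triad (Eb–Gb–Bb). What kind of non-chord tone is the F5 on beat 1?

Appoggiatura.

The harmony at that moment is Eb minor triad (Eb, Gb, Bb); F5 is not a chord tone.
It is approached by leap down from Bb5 and left by step up to Gb5.
Leap in, step out, metrically accented — an appoggiatura.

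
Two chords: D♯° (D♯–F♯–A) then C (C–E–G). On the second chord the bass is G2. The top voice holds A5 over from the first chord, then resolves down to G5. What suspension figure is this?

At the second chord the bass is G2. The suspended A5 lies a ninth above the bass; after resolving down by step to G5, the interval above the bass becomes an octave.
Suspension figures are named by those two intervals: 9–8.

9–8 suspension.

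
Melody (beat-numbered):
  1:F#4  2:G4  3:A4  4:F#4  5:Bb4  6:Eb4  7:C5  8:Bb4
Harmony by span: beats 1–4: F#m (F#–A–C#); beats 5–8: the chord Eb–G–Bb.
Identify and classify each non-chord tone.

The harmony at that moment is F# minor triad (F#, A, C#); G4 is not a chord tone.
It is approached by step up from F#4 and left by step up to A4.
Step in, step out in the same direction — a passing tone.
The harmony at that moment is Eb major triad (Eb, G, Bb); C5 is not a chord tone.
It is approached by leap up from Eb4 and left by step down to Bb4.
Leap in, step out — an appoggiatura.

G4 (beat 2) — passing tone; C5 (beat 7) — appoggiatura.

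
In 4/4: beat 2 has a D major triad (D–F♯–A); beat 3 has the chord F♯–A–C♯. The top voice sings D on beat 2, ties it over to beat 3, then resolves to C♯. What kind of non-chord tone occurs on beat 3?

Suspension.

The harmony at that moment is F♯ minor triad (F♯, A, C♯); D is not a chord tone.
It is held over (the same pitch as the preceding D) and left by step down to C♯.
Held over from the previous chord and resolving down by step — a suspension.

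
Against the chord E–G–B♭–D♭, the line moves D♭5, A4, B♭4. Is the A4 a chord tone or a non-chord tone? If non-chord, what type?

The harmony at that moment is E diminished seventh chord (E, G, B♭, D♭); A4 is not a chord tone.
It is approached by leap down from D♭5 and left by step up to B♭4.
Leap in, step out — an appoggiatura.

Non-chord tone — an appoggiatura.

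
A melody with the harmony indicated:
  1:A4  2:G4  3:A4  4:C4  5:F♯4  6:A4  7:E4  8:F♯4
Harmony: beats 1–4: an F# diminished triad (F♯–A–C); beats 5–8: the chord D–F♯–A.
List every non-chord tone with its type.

The harmony at that moment is F♯ diminished triad (F♯, A, C); G4 is not a chord tone.
It is approached by step down from A4 and left by step up to A4.
Step away and step back to the same note — a neighbor tone (lower neighbor).
The harmony at that moment is D major triad (D, F♯, A); E4 is not a chord tone.
It is approached by leap down from A4 and left by step up to F♯4.
Leap in, step out — an appoggiatura.

G4 (beat 2) — neighbor tone; E4 (beat 7) — appoggiatura.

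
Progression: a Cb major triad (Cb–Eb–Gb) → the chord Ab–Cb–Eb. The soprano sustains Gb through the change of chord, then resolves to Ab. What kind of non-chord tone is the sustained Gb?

The harmony at that moment is Ab minor triad (Ab, Cb, Eb); Gb is not a chord tone.
It is held over (the same pitch as the preceding Gb) and left by step up to Ab.
Held over from the previous chord and resolving up by step — a retardation.

Gb is a retardation.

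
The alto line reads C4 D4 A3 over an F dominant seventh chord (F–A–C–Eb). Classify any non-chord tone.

The harmony at that moment is F dominant seventh chord (F, A, C, Eb); D4 is not a chord tone.
It is approached by step up from C4 and left by leap down to A3.
Step in, leap out — an escape tone.

D4 is an escape tone.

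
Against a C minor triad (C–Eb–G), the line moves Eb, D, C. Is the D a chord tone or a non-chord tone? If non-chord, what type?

The harmony at that moment is C minor triad (C, Eb, G); D is not a chord tone.
It is approached by step down from Eb and left by step down to C.
Step in, step out in the same direction — a passing tone.

Non-chord tone — a passing tone.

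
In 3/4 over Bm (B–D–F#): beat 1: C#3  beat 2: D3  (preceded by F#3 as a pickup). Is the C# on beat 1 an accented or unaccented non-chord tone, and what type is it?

The harmony at that moment is B minor triad (B, D, F#); C#3 is not a chord tone.
It is approached by leap down from F#3 and left by step up to D3.
Leap in, step out — an appoggiatura.
It falls on the downbeat, so it is accented.

Accented appoggiatura.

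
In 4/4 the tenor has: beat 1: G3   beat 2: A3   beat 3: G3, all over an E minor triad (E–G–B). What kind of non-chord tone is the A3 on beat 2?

Upper neighbor tone.

The harmony at that moment is E minor triad (E, G, B); A3 is not a chord tone.
It is approached by step up from G3 and left by step down to G3.
Step away and step back to the same note — a neighbor tone (upper neighbor).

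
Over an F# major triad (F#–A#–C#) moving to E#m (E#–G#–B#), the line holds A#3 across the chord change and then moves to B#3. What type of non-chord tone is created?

The harmony at that moment is E# minor triad (E#, G#, B#); A#3 is not a chord tone.
It is held over (the same pitch as the preceding A#3) and left by step up to B#3.
Held over from the previous chord and resolving up by step — a retardation.

A#3 is a retardation.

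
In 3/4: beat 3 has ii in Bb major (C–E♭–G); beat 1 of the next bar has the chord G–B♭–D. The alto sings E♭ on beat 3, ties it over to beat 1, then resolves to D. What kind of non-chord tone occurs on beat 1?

The harmony at that moment is G minor triad (G, B♭, D); E♭ is not a chord tone.
It is held over (the same pitch as the preceding E♭) and left by step down to D.
Held over from the previous chord and resolving down by step — a suspension.

Suspension.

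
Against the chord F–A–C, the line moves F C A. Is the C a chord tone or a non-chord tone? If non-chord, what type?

Chord tone (the fifth of F major triad).

F major triad contains F, A, C; C is the fifth, so it is a chord tone.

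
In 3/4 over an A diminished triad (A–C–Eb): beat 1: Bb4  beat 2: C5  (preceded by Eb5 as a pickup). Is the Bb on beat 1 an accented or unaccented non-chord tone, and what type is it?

The harmony at that moment is A diminished triad (A, C, Eb); Bb4 is not a chord tone.
It is approached by leap down from Eb5 and left by step up to C5.
Leap in, step out — an appoggiatura.
It falls on the downbeat, so it is accented.

Accented appoggiatura.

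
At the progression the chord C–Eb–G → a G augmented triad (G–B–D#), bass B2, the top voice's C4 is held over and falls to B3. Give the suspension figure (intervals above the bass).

At the second chord the bass is B2. The suspended C4 lies a ninth above the bass; after resolving down by step to B3, the interval above the bass becomes an octave.
Suspension figures are named by those two intervals: 9–8.

9–8 suspension.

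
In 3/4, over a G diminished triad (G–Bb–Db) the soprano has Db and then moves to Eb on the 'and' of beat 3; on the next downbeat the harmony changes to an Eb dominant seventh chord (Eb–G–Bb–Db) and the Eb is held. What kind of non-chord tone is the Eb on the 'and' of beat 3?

Anticipation.

The harmony at that moment is G diminished triad (G, Bb, Db); Eb is not a chord tone.
It is approached by step up from Db and then sustained as the same pitch into the next harmony.
Arriving early and becoming a chord tone when the harmony changes — an anticipation.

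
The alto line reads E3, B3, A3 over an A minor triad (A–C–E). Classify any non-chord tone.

The harmony at that moment is A minor triad (A, C, E); B3 is not a chord tone.
It is approached by leap up from E3 and left by step down to A3.
Leap in, step out — an appoggiatura.

B3 is an appoggiatura.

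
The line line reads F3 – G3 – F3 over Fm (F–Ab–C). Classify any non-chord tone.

G3 is a neighbor tone.

The harmony at that moment is F minor triad (F, Ab, C); G3 is not a chord tone.
It is approached by step up from F3 and left by step down to F3.
Step away and step back to the same note — a neighbor tone (upper neighbor).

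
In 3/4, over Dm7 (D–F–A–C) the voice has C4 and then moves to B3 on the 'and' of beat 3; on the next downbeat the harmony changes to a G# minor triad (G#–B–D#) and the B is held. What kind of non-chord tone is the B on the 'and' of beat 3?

The harmony at that moment is D minor seventh chord (D, F, A, C); B3 is not a chord tone.
It is approached by step down from C4 and then sustained as the same pitch into the next harmony.
Arriving early and becoming a chord tone when the harmony changes — an anticipation.

Anticipation.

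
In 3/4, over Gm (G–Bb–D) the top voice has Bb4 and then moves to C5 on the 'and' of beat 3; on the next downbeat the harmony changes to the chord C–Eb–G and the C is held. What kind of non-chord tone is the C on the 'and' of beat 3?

Anticipation.

The harmony at that moment is G minor triad (G, Bb, D); C5 is not a chord tone.
It is approached by step up from Bb4 and then sustained as the same pitch into the next harmony.
Arriving early and becoming a chord tone when the harmony changes — an anticipation.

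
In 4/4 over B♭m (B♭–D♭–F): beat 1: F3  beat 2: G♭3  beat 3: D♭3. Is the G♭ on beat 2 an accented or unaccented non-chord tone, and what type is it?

Unaccented escape tone.

The harmony at that moment is B♭ minor triad (B♭, D♭, F); G♭3 is not a chord tone.
It is approached by step up from F3 and left by leap down to D♭3.
Step in, leap out — an escape tone.
It falls on a weak beat, so it is unaccented.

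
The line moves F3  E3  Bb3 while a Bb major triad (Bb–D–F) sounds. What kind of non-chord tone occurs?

The harmony at that moment is Bb major triad (Bb, D, F); E3 is not a chord tone.
It is approached by step down from F3 and left by leap up to Bb3.
Step in, leap out — an escape tone.

E3 is an escape tone.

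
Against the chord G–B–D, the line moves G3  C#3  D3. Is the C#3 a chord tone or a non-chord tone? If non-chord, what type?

Non-chord tone — an appoggiatura.

The harmony at that moment is G major triad (G, B, D); C#3 is not a chord tone.
It is approached by leap down from G3 and left by step up to D3.
Leap in, step out — an appoggiatura.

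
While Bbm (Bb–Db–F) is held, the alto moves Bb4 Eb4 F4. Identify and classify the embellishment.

Eb4 is an appoggiatura.

The harmony at that moment is Bb minor triad (Bb, Db, F); Eb4 is not a chord tone.
It is approached by leap down from Bb4 and left by step up to F4.
Leap in, step out — an appoggiatura.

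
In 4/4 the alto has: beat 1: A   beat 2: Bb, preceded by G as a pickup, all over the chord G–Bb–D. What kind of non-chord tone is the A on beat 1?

The harmony at that moment is G minor triad (G, Bb, D); A is not a chord tone.
It is approached by step up from G and left by step up to Bb.
Step in, step out in the same direction — a passing tone.

Passing tone.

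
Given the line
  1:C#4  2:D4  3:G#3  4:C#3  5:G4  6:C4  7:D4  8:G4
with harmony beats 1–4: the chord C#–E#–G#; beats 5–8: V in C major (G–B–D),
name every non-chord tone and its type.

D4 (beat 2) — escape tone; C4 (beat 6) — appoggiatura.

The harmony at that moment is C# major triad (C#, E#, G#); D4 is not a chord tone.
It is approached by step up from C#4 and left by leap down to G#3.
Step in, leap out — an escape tone.
The harmony at that moment is G major triad (G, B, D); C4 is not a chord tone.
It is approached by leap down from G4 and left by step up to D4.
Leap in, step out — an appoggiatura.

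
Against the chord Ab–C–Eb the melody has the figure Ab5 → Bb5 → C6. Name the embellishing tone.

The harmony at that moment is Ab major triad (Ab, C, Eb); Bb5 is not a chord tone.
It is approached by step up from Ab5 and left by step up to C6.
Step in, step out in the same direction — a passing tone.

Bb5 is a passing tone.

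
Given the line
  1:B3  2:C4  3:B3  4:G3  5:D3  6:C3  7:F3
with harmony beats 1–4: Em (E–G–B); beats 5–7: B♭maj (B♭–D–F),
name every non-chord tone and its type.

The harmony at that moment is E minor triad (E, G, B); C4 is not a chord tone.
It is approached by step up from B3 and left by step down to B3.
Step away and step back to the same note — a neighbor tone (upper neighbor).
The harmony at that moment is B♭ major triad (B♭, D, F); C3 is not a chord tone.
It is approached by step down from D3 and left by leap up to F3.
Step in, leap out — an escape tone.

C4 (beat 2) — neighbor tone; C3 (beat 6) — escape tone.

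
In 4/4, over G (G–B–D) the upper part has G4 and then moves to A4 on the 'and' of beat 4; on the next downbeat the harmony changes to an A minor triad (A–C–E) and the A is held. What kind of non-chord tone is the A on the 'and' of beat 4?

The harmony at that moment is G major triad (G, B, D); A4 is not a chord tone.
It is approached by step up from G4 and then sustained as the same pitch into the next harmony.
Arriving early and becoming a chord tone when the harmony changes — an anticipation.

Anticipation.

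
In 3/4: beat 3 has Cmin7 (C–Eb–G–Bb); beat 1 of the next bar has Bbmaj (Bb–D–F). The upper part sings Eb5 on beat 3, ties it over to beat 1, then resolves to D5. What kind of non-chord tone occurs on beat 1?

Suspension.

The harmony at that moment is Bb major triad (Bb, D, F); Eb5 is not a chord tone.
It is held over (the same pitch as the preceding Eb5) and left by step down to D5.
Held over from the previous chord and resolving down by step — a suspension.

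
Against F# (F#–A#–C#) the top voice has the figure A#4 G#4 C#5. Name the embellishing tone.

The harmony at that moment is F# major triad (F#, A#, C#); G#4 is not a chord tone.
It is approached by step down from A#4 and left by leap up to C#5.
Step in, leap out — an escape tone.

G#4 is an escape tone.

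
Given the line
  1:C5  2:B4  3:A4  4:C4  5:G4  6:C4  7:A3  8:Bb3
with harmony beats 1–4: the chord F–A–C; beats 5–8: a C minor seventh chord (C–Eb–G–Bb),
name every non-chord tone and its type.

The harmony at that moment is F major triad (F, A, C); B4 is not a chord tone.
It is approached by step down from C5 and left by step down to A4.
Step in, step out in the same direction — a passing tone.
The harmony at that moment is C minor seventh chord (C, Eb, G, Bb); A3 is not a chord tone.
It is approached by leap down from C4 and left by step up to Bb3.
Leap in, step out — an appoggiatura.

B4 (beat 2) — passing tone; A3 (beat 7) — appoggiatura.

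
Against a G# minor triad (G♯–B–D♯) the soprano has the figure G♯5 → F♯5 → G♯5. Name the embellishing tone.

The harmony at that moment is G♯ minor triad (G♯, B, D♯); F♯5 is not a chord tone.
It is approached by step down from G♯5 and left by step up to G♯5.
Step away and step back to the same note — a neighbor tone (lower neighbor).

F♯5 is a neighbor tone.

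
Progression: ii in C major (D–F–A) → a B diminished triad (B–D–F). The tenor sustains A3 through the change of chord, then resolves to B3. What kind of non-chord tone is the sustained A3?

A3 is a retardation.

The harmony at that moment is B diminished triad (B, D, F); A3 is not a chord tone.
It is held over (the same pitch as the preceding A3) and left by step up to B3.
Held over from the previous chord and resolving up by step — a retardation.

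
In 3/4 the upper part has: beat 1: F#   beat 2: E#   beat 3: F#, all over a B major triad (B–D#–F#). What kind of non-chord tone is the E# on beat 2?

The harmony at that moment is B major triad (B, D#, F#); E# is not a chord tone.
It is approached by step down from F# and left by step up to F#.
Step away and step back to the same note — a neighbor tone (lower neighbor).

Lower neighbor tone.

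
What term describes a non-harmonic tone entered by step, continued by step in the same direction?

Approach: by step. Departure: by step, continuing in the same direction.
Stepwise on both sides with no change of direction means the note fills in the space between two different chord tones — a passing tone. (Had it turned back to its starting note it would be a neighbor tone instead.)

Passing tone.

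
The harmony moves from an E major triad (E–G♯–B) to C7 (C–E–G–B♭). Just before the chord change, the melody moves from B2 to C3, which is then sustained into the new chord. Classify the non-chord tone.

C3 is an anticipation.

The harmony at that moment is E major triad (E, G♯, B); C3 is not a chord tone.
It is approached by step up from B2 and then sustained as the same pitch into the next harmony.
Arriving early and becoming a chord tone when the harmony changes — an anticipation.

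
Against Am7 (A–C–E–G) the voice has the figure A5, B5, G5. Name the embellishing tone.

The harmony at that moment is A minor seventh chord (A, C, E, G); B5 is not a chord tone.
It is approached by step up from A5 and left by leap down to G5.
Step in, leap out — an escape tone.

B5 is an escape tone.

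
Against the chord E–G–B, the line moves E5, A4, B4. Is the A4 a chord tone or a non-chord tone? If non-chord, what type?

The harmony at that moment is E minor triad (E, G, B); A4 is not a chord tone.
It is approached by leap down from E5 and left by step up to B4.
Leap in, step out — an appoggiatura.

Non-chord tone — an appoggiatura.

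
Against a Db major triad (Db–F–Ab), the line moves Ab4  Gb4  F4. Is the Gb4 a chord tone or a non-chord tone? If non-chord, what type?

Non-chord tone — a passing tone.

The harmony at that moment is Db major triad (Db, F, Ab); Gb4 is not a chord tone.
It is approached by step down from Ab4 and left by step down to F4.
Step in, step out in the same direction — a passing tone.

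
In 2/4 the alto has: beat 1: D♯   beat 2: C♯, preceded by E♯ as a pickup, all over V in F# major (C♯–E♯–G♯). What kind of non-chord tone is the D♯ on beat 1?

Passing tone.

The harmony at that moment is C♯ major triad (C♯, E♯, G♯); D♯ is not a chord tone.
It is approached by step down from E♯ and left by step down to C♯.
Step in, step out in the same direction — a passing tone.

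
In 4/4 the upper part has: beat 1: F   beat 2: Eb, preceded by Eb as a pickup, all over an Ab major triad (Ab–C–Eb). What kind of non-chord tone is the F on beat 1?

The harmony at that moment is Ab major triad (Ab, C, Eb); F is not a chord tone.
It is approached by step up from Eb and left by step down to Eb.
Step away and step back to the same note — a neighbor tone (upper neighbor).

Upper neighbor tone.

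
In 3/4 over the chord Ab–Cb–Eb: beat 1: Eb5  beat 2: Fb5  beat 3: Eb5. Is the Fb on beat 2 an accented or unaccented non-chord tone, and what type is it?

The harmony at that moment is Ab minor triad (Ab, Cb, Eb); Fb5 is not a chord tone.
It is approached by step up from Eb5 and left by step down to Eb5.
Step away and step back to the same note — a neighbor tone (upper neighbor).
It falls on a weak beat, so it is unaccented.

Unaccented neighbor tone.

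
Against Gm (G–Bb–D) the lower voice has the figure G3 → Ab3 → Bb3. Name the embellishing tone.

Ab3 is a passing tone.

The harmony at that moment is G minor triad (G, Bb, D); Ab3 is not a chord tone.
It is approached by step up from G3 and left by step up to Bb3.
Step in, step out in the same direction — a passing tone.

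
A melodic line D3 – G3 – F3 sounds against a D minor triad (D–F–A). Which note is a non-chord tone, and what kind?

G3 is an appoggiatura.

The harmony at that moment is D minor triad (D, F, A); G3 is not a chord tone.
It is approached by leap up from D3 and left by step down to F3.
Leap in, step out — an appoggiatura.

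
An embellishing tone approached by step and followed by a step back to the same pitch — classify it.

Neighbor tone.

Approach: by step. Departure: by step in the opposite direction, back to the starting pitch.
Stepwise on both sides but reversing to return to the same chord tone — a neighbor tone. (Had it continued onward in the same direction it would be a passing tone instead.)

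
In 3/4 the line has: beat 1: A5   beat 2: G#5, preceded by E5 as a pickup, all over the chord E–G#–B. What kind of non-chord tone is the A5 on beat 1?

The harmony at that moment is E major triad (E, G#, B); A5 is not a chord tone.
It is approached by leap up from E5 and left by step down to G#5.
Leap in, step out, metrically accented — an appoggiatura.

Appoggiatura.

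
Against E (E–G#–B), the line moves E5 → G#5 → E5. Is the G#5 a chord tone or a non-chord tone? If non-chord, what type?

Chord tone (the third of E major triad).

E major triad contains E, G#, B; G# is the third, so it is a chord tone.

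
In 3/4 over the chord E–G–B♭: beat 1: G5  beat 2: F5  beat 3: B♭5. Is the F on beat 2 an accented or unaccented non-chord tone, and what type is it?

The harmony at that moment is E diminished triad (E, G, B♭); F5 is not a chord tone.
It is approached by step down from G5 and left by leap up to B♭5.
Step in, leap out — an escape tone.
It falls on a weak beat, so it is unaccented.

Unaccented escape tone.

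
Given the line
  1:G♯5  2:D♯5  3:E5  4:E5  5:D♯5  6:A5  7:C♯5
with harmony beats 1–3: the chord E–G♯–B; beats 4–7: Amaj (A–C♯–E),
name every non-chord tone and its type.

D♯5 (beat 2) — appoggiatura; D♯5 (beat 5) — escape tone.

The harmony at that moment is E major triad (E, G♯, B); D♯5 is not a chord tone.
It is approached by leap down from G♯5 and left by step up to E5.
Leap in, step out — an appoggiatura.
The harmony at that moment is A major triad (A, C♯, E); D♯5 is not a chord tone.
It is approached by step down from E5 and left by leap up to A5.
Step in, leap out — an escape tone.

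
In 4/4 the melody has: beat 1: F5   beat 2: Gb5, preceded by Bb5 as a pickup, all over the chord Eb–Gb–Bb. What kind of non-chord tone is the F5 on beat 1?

Appoggiatura.

The harmony at that moment is Eb minor triad (Eb, Gb, Bb); F5 is not a chord tone.
It is approached by leap down from Bb5 and left by step up to Gb5.
Leap in, step out, metrically accented — an appoggiatura.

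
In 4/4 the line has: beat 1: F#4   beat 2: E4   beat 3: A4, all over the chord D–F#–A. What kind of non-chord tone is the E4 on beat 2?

Escape tone.

The harmony at that moment is D major triad (D, F#, A); E4 is not a chord tone.
It is approached by step down from F#4 and left by leap up to A4.
Step in, leap out, on a weak beat — an escape tone.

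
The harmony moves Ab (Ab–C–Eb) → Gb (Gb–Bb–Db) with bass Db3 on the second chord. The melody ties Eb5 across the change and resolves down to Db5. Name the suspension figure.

At the second chord the bass is Db3. The suspended Eb5 lies a ninth above the bass; after resolving down by step to Db5, the interval above the bass becomes an octave.
Suspension figures are named by those two intervals: 9–8.

9–8 suspension.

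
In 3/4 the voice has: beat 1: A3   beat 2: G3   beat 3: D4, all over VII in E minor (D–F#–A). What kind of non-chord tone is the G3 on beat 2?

Escape tone.

The harmony at that moment is D major triad (D, F#, A); G3 is not a chord tone.
It is approached by step down from A3 and left by leap up to D4.
Step in, leap out, on a weak beat — an escape tone.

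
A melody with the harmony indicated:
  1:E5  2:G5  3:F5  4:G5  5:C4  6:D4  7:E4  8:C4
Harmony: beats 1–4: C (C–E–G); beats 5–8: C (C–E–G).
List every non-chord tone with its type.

F5 (beat 3) — neighbor tone; D4 (beat 6) — passing tone.

The harmony at that moment is C major triad (C, E, G); F5 is not a chord tone.
It is approached by step down from G5 and left by step up to G5.
Step away and step back to the same note — a neighbor tone (lower neighbor).
The harmony at that moment is C major triad (C, E, G); D4 is not a chord tone.
It is approached by step up from C4 and left by step up to E4.
Step in, step out in the same direction — a passing tone.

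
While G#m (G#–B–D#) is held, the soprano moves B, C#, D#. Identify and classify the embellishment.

The harmony at that moment is G# minor triad (G#, B, D#); C# is not a chord tone.
It is approached by step up from B and left by step up to D#.
Step in, step out in the same direction — a passing tone.

C# is a passing tone.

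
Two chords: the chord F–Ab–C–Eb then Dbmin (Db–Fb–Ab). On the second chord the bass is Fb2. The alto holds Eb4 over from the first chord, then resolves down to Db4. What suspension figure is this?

At the second chord the bass is Fb2. The suspended Eb4 lies a seventh above the bass; after resolving down by step to Db4, the interval above the bass becomes a sixth.
Suspension figures are named by those two intervals: 7–6.

7–6 suspension.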